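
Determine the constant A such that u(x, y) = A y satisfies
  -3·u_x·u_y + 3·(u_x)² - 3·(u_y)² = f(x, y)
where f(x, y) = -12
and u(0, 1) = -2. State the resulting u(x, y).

Substitute the ansatz u = A y into the left-hand side.
Derivatives of the ansatz:
  u_x = 0
  u_y = A
Term by term:
  -3·u_x·u_y = 0
  3·(u_x)² = 0
  -3·(u_y)² = - 3 A^{2}
So the left-hand side equals
  - 3 A^{2}
This must equal f(x, y) = -12 identically.
Matching coefficients of the independent functions:
  [constant term]:  - 3 A^{2} = -12
These equations allow (A) = (-2) or (2).
Impose the point condition(s):
  u(0, 1) = -2  ⟹  A = -2
Only A = -2 satisfies everything.
Hence u(x, y) = - 2 y.

Answer: u(x, y) = - 2 y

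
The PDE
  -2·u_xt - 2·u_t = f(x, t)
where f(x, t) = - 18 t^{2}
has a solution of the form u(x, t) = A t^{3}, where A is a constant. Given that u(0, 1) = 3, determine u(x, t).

Answer: u(x, t) = 3 t^{3}

Derivation:
Substitute the ansatz u = A t^{3} into the left-hand side.
Derivatives of the ansatz:
  u_xt = 0
  u_t = 3 A t^{2}
Term by term:
  -2·u_xt = 0
  -2·u_t = - 6 A t^{2}
So the left-hand side equals
  - 6 A t^{2}
This must equal f(x, t) = - 18 t^{2} identically.
Matching coefficients of the independent functions:
  [t^{2}]:  - 6 A = -18
Solving: A = 3.
Check against the point condition:
  u(0, 1) = 3  ⟹  A = 3  ✓
Hence u(x, t) = 3 t^{3}.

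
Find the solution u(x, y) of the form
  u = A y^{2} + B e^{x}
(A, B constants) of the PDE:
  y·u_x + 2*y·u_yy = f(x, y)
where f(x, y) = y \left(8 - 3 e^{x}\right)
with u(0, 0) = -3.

Substitute the ansatz u = A y^{2} + B e^{x} into the left-hand side.
Derivatives of the ansatz:
  u_x = B e^{x}
  u_yy = 2 A
Term by term:
  y·u_x = B y e^{x}
  2*y·u_yy = 4 A y
So the left-hand side equals
  4 A y + B y e^{x}
This must equal f(x, y) identically; expanded, f = - 3 y e^{x} + 8 y.
Matching coefficients of the independent functions:
  [y]:  4 A = 8
  [y e^{x}]:  B = -3
Solving: A = 2, B = -3.
Check against the point condition:
  u(0, 0) = -3  ⟹  B = -3  ✓
Hence u(x, y) = 2 y^{2} - 3 e^{x}.

Answer: u(x, y) = 2 y^{2} - 3 e^{x}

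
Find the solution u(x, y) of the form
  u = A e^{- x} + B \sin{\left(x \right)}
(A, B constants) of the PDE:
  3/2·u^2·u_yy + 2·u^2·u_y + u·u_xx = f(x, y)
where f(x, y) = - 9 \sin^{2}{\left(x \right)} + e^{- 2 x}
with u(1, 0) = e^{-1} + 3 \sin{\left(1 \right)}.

Answer: u(x, y) = 3 \sin{\left(x \right)} + e^{- x}

Derivation:
Substitute the ansatz u = A e^{- x} + B \sin{\left(x \right)} into the left-hand side.
Derivatives of the ansatz:
  u_yy = 0
  u_y = 0
  u_xx = A e^{- x} - B \sin{\left(x \right)}
Term by term:
  3/2·u^2·u_yy = 0
  2·u^2·u_y = 0
  u·u_xx = A^{2} e^{- 2 x} - B^{2} \sin^{2}{\left(x \right)}
So the left-hand side equals
  A^{2} e^{- 2 x} - B^{2} \sin^{2}{\left(x \right)}
This must equal f(x, y) = - 9 \sin^{2}{\left(x \right)} + e^{- 2 x} identically.
Matching coefficients of the independent functions:
  [e^{- 2 x}]:  A^{2} = 1
  [\sin^{2}{\left(x \right)}]:  - B^{2} = -9
These equations allow (A, B) = (-1, -3) or (-1, 3) or (1, -3) or (1, 3).
Impose the point condition(s):
  u(1, 0) = e^{-1} + 3 \sin{\left(1 \right)}  ⟹  \frac{A}{e} + B \sin{\left(1 \right)} = e^{-1} + 3 \sin{\left(1 \right)}
Only A = 1, B = 3 satisfies everything.
Hence u(x, y) = 3 \sin{\left(x \right)} + e^{- x}.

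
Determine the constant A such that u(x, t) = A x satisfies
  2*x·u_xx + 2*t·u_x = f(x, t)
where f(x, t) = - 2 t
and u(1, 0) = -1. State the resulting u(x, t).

Answer: u(x, t) = - x

Derivation:
Substitute the ansatz u = A x into the left-hand side.
Derivatives of the ansatz:
  u_xx = 0
  u_x = A
Term by term:
  2*x·u_xx = 0
  2*t·u_x = 2 A t
So the left-hand side equals
  2 A t
This must equal f(x, t) = - 2 t identically.
Matching coefficients of the independent functions:
  [t]:  2 A = -2
Solving: A = -1.
Check against the point condition:
  u(1, 0) = -1  ⟹  A = -1  ✓
Hence u(x, t) = - x.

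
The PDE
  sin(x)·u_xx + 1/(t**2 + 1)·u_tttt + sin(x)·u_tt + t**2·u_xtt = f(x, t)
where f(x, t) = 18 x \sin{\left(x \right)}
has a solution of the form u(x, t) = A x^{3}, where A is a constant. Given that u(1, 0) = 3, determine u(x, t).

Answer: u(x, t) = 3 x^{3}

Derivation:
Substitute the ansatz u = A x^{3} into the left-hand side.
Derivatives of the ansatz:
  u_xx = 6 A x
  u_tttt = 0
  u_tt = 0
  u_xtt = 0
Term by term:
  sin(x)·u_xx = 6 A x \sin{\left(x \right)}
  1/(t**2 + 1)·u_tttt = 0
  sin(x)·u_tt = 0
  t**2·u_xtt = 0
So the left-hand side equals
  6 A x \sin{\left(x \right)}
This must equal f(x, t) = 18 x \sin{\left(x \right)} identically.
Matching coefficients of the independent functions:
  [x \sin{\left(x \right)}]:  6 A = 18
Solving: A = 3.
Check against the point condition:
  u(1, 0) = 3  ⟹  A = 3  ✓
Hence u(x, t) = 3 x^{3}.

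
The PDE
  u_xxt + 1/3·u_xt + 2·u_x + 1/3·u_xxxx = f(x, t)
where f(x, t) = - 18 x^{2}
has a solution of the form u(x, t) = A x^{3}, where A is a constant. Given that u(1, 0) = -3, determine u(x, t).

Substitute the ansatz u = A x^{3} into the left-hand side.
Derivatives of the ansatz:
  u_xxt = 0
  u_xt = 0
  u_x = 3 A x^{2}
  u_xxxx = 0
Term by term:
  u_xxt = 0
  1/3·u_xt = 0
  2·u_x = 6 A x^{2}
  1/3·u_xxxx = 0
So the left-hand side equals
  6 A x^{2}
This must equal f(x, t) = - 18 x^{2} identically.
Matching coefficients of the independent functions:
  [x^{2}]:  6 A = -18
Solving: A = -3.
Check against the point condition:
  u(1, 0) = -3  ⟹  A = -3  ✓
Hence u(x, t) = - 3 x^{3}.

Answer: u(x, t) = - 3 x^{3}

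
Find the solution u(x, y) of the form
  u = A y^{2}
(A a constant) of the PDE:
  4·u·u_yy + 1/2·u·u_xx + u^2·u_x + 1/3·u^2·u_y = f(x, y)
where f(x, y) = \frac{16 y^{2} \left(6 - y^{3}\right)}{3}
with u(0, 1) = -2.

Answer: u(x, y) = - 2 y^{2}

Derivation:
Substitute the ansatz u = A y^{2} into the left-hand side.
Derivatives of the ansatz:
  u_yy = 2 A
  u_xx = 0
  u_x = 0
  u_y = 2 A y
Term by term:
  4·u·u_yy = 8 A^{2} y^{2}
  1/2·u·u_xx = 0
  u^2·u_x = 0
  1/3·u^2·u_y = \frac{2 A^{3} y^{5}}{3}
So the left-hand side equals
  \frac{2 A^{3} y^{5}}{3} + 8 A^{2} y^{2}
This must equal f(x, y) = \frac{16 y^{2} \left(6 - y^{3}\right)}{3} identically.
Matching coefficients of the independent functions:
  [y^{2}]:  8 A^{2} = 32
  [y^{5}]:  \frac{2 A^{3}}{3} = - \frac{16}{3}
Solving: A = -2.
Check against the point condition:
  u(0, 1) = -2  ⟹  A = -2  ✓
Hence u(x, y) = - 2 y^{2}.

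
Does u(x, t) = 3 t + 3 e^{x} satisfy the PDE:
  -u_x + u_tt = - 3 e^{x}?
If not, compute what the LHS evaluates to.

Evaluate each term of the left-hand side for u = 3 t + 3 e^{x}.
Derivatives:
  u_x = 3 e^{x}
  u_tt = 0
Terms:
  -u_x = - 3 e^{x}
  u_tt = 0
Sum: LHS = - 3 e^{x}
This is exactly the given right-hand side, so u is a solution.

Answer: Yes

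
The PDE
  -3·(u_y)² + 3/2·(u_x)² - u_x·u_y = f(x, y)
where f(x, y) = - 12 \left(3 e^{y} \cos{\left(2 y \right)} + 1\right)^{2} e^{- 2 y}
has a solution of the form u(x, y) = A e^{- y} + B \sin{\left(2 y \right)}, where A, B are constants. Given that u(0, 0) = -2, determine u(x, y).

Answer: u(x, y) = 3 \sin{\left(2 y \right)} - 2 e^{- y}

Derivation:
Substitute the ansatz u = A e^{- y} + B \sin{\left(2 y \right)} into the left-hand side.
Derivatives of the ansatz:
  u_y = - A e^{- y} + 2 B \cos{\left(2 y \right)}
  u_x = 0
Term by term:
  -3·(u_y)² = - 3 A^{2} e^{- 2 y} + 12 A B e^{- y} \cos{\left(2 y \right)} - 12 B^{2} \cos^{2}{\left(2 y \right)}
  3/2·(u_x)² = 0
  -u_x·u_y = 0
So the left-hand side equals
  - 3 A^{2} e^{- 2 y} + 12 A B e^{- y} \cos{\left(2 y \right)} - 12 B^{2} \cos^{2}{\left(2 y \right)}
This must equal f(x, y) identically; expanded, f = - 108 \cos^{2}{\left(2 y \right)} - 72 e^{- y} \cos{\left(2 y \right)} - 12 e^{- 2 y}.
Matching coefficients of the independent functions:
  [e^{- y} \cos{\left(2 y \right)}]:  12 A B = -72
  [e^{- 2 y}]:  - 3 A^{2} = -12
  [\cos^{2}{\left(2 y \right)}]:  - 12 B^{2} = -108
These equations allow (A, B) = (-2, 3) or (2, -3).
Impose the point condition(s):
  u(0, 0) = -2  ⟹  A = -2
Only A = -2, B = 3 satisfies everything.
Hence u(x, y) = 3 \sin{\left(2 y \right)} - 2 e^{- y}.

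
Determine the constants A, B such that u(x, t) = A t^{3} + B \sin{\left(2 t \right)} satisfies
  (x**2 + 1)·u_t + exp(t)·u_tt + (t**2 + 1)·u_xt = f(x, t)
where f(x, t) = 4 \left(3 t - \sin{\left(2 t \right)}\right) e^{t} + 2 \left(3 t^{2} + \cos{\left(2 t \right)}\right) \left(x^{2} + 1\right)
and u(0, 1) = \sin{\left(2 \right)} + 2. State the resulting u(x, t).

Answer: u(x, t) = 2 t^{3} + \sin{\left(2 t \right)}

Derivation:
Substitute the ansatz u = A t^{3} + B \sin{\left(2 t \right)} into the left-hand side.
Derivatives of the ansatz:
  u_t = 3 A t^{2} + 2 B \cos{\left(2 t \right)}
  u_tt = 6 A t - 4 B \sin{\left(2 t \right)}
  u_xt = 0
Term by term:
  (x**2 + 1)·u_t = 3 A t^{2} x^{2} + 3 A t^{2} + 2 B x^{2} \cos{\left(2 t \right)} + 2 B \cos{\left(2 t \right)}
  exp(t)·u_tt = 6 A t e^{t} - 4 B e^{t} \sin{\left(2 t \right)}
  (t**2 + 1)·u_xt = 0
So the left-hand side equals
  3 A t^{2} x^{2} + 3 A t^{2} + 6 A t e^{t} + 2 B x^{2} \cos{\left(2 t \right)} - 4 B e^{t} \sin{\left(2 t \right)} + 2 B \cos{\left(2 t \right)}
This must equal f(x, t) identically; expanded, f = 6 t^{2} x^{2} + 6 t^{2} + 12 t e^{t} + 2 x^{2} \cos{\left(2 t \right)} - 4 e^{t} \sin{\left(2 t \right)} + 2 \cos{\left(2 t \right)}.
Matching coefficients of the independent functions:
  [t^{2}, t^{2} x^{2}]:  3 A = 6
  [t e^{t}]:  6 A = 12
  [x^{2} \cos{\left(2 t \right)}, \cos{\left(2 t \right)}]:  2 B = 2
  [e^{t} \sin{\left(2 t \right)}]:  - 4 B = -4
Solving: A = 2, B = 1.
Check against the point condition:
  u(0, 1) = \sin{\left(2 \right)} + 2  ⟹  A + B \sin{\left(2 \right)} = \sin{\left(2 \right)} + 2  ✓
Hence u(x, t) = 2 t^{3} + \sin{\left(2 t \right)}.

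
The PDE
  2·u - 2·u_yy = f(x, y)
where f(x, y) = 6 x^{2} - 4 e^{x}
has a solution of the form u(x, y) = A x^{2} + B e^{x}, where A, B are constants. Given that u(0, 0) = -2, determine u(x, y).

Substitute the ansatz u = A x^{2} + B e^{x} into the left-hand side.
Derivatives of the ansatz:
  u_yy = 0
Term by term:
  2·u = 2 A x^{2} + 2 B e^{x}
  -2·u_yy = 0
So the left-hand side equals
  2 A x^{2} + 2 B e^{x}
This must equal f(x, y) = 6 x^{2} - 4 e^{x} identically.
Matching coefficients of the independent functions:
  [x^{2}]:  2 A = 6
  [e^{x}]:  2 B = -4
Solving: A = 3, B = -2.
Check against the point condition:
  u(0, 0) = -2  ⟹  B = -2  ✓
Hence u(x, y) = 3 x^{2} - 2 e^{x}.

Answer: u(x, y) = 3 x^{2} - 2 e^{x}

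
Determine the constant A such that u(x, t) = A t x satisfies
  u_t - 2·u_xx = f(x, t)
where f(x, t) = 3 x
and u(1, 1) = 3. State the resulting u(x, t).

Substitute the ansatz u = A t x into the left-hand side.
Derivatives of the ansatz:
  u_t = A x
  u_xx = 0
Term by term:
  u_t = A x
  -2·u_xx = 0
So the left-hand side equals
  A x
This must equal f(x, t) = 3 x identically.
Matching coefficients of the independent functions:
  [x]:  A = 3
Solving: A = 3.
Check against the point condition:
  u(1, 1) = 3  ⟹  A = 3  ✓
Hence u(x, t) = 3 t x.

Answer: u(x, t) = 3 t x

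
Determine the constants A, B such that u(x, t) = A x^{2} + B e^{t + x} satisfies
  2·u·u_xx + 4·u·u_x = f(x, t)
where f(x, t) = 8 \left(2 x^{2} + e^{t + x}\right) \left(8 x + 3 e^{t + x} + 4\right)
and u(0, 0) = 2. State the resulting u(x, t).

Answer: u(x, t) = 4 x^{2} + 2 e^{t + x}

Derivation:
Substitute the ansatz u = A x^{2} + B e^{t + x} into the left-hand side.
Derivatives of the ansatz:
  u_xx = 2 A + B e^{t} e^{x}
  u_x = 2 A x + B e^{t} e^{x}
Term by term:
  2·u·u_xx = 4 A^{2} x^{2} + 2 A B x^{2} e^{t} e^{x} + 4 A B e^{t} e^{x} + 2 B^{2} e^{2 t} e^{2 x}
  4·u·u_x = 8 A^{2} x^{3} + 4 A B x^{2} e^{t} e^{x} + 8 A B x e^{t} e^{x} + 4 B^{2} e^{2 t} e^{2 x}
So the left-hand side equals
  8 A^{2} x^{3} + 4 A^{2} x^{2} + 6 A B x^{2} e^{t} e^{x} + 8 A B x e^{t} e^{x} + 4 A B e^{t} e^{x} + 6 B^{2} e^{2 t} e^{2 x}
This must equal f(x, t) identically; expanded, f = 128 x^{3} + 48 x^{2} e^{t} e^{x} + 64 x^{2} + 64 x e^{t} e^{x} + 24 e^{2 t} e^{2 x} + 32 e^{t} e^{x}.
Matching coefficients of the independent functions:
  [x^{2}]:  4 A^{2} = 64
  [x^{3}]:  8 A^{2} = 128
  [e^{t} e^{x}]:  4 A B = 32
  [e^{2 t} e^{2 x}]:  6 B^{2} = 24
  [x e^{t} e^{x}]:  8 A B = 64
  [x^{2} e^{t} e^{x}]:  6 A B = 48
These equations allow (A, B) = (-4, -2) or (4, 2).
Impose the point condition(s):
  u(0, 0) = 2  ⟹  B = 2
Only A = 4, B = 2 satisfies everything.
Hence u(x, t) = 4 x^{2} + 2 e^{t + x}.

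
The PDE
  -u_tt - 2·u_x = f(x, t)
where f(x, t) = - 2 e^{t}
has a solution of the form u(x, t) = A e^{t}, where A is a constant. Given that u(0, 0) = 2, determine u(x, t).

Answer: u(x, t) = 2 e^{t}

Derivation:
Substitute the ansatz u = A e^{t} into the left-hand side.
Derivatives of the ansatz:
  u_tt = A e^{t}
  u_x = 0
Term by term:
  -u_tt = - A e^{t}
  -2·u_x = 0
So the left-hand side equals
  - A e^{t}
This must equal f(x, t) = - 2 e^{t} identically.
Matching coefficients of the independent functions:
  [e^{t}]:  - A = -2
Solving: A = 2.
Check against the point condition:
  u(0, 0) = 2  ⟹  A = 2  ✓
Hence u(x, t) = 2 e^{t}.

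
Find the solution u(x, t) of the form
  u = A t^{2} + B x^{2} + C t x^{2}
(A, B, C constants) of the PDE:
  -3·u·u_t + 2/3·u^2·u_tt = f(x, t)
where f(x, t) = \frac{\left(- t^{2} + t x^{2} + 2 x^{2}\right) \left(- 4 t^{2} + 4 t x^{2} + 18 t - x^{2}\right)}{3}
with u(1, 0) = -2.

Substitute the ansatz u = A t^{2} + B x^{2} + C t x^{2} into the left-hand side.
Derivatives of the ansatz:
  u_t = 2 A t + C x^{2}
  u_tt = 2 A
Term by term:
  -3·u·u_t = - 6 A^{2} t^{3} - 6 A B t x^{2} - 9 A C t^{2} x^{2} - 3 B C x^{4} - 3 C^{2} t x^{4}
  2/3·u^2·u_tt = \frac{4 A^{3} t^{4}}{3} + \frac{8 A^{2} B t^{2} x^{2}}{3} + \frac{8 A^{2} C t^{3} x^{2}}{3} + \frac{4 A B^{2} x^{4}}{3} + \frac{8 A B C t x^{4}}{3} + \frac{4 A C^{2} t^{2} x^{4}}{3}
So the left-hand side equals
  \frac{4 A^{3} t^{4}}{3} + \frac{8 A^{2} B t^{2} x^{2}}{3} + \frac{8 A^{2} C t^{3} x^{2}}{3} - 6 A^{2} t^{3} + \frac{4 A B^{2} x^{4}}{3} + \frac{8 A B C t x^{4}}{3} - 6 A B t x^{2} + \frac{4 A C^{2} t^{2} x^{4}}{3} - 9 A C t^{2} x^{2} - 3 B C x^{4} - 3 C^{2} t x^{4}
This must equal f(x, t) identically; expanded, f = \frac{4 t^{4}}{3} - \frac{8 t^{3} x^{2}}{3} - 6 t^{3} + \frac{4 t^{2} x^{4}}{3} + \frac{11 t^{2} x^{2}}{3} + \frac{7 t x^{4}}{3} + 12 t x^{2} - \frac{2 x^{4}}{3}.
Matching coefficients of the independent functions:
  [t^{3}]:  - 6 A^{2} = -6
  [t^{4}]:  \frac{4 A^{3}}{3} = \frac{4}{3}
  [x^{4}]:  \frac{4 A B^{2}}{3} - 3 B C = - \frac{2}{3}
  [t x^{2}]:  - 6 A B = 12
  [t x^{4}]:  \frac{8 A B C}{3} - 3 C^{2} = \frac{7}{3}
  [t^{2} x^{2}]:  \frac{8 A^{2} B}{3} - 9 A C = \frac{11}{3}
  [t^{2} x^{4}]:  \frac{4 A C^{2}}{3} = \frac{4}{3}
  [t^{3} x^{2}]:  \frac{8 A^{2} C}{3} = - \frac{8}{3}
Solving: A = 1, B = -2, C = -1.
Check against the point condition:
  u(1, 0) = -2  ⟹  B = -2  ✓
Hence u(x, t) = t^{2} - t x^{2} - 2 x^{2}.

Answer: u(x, t) = t^{2} - t x^{2} - 2 x^{2}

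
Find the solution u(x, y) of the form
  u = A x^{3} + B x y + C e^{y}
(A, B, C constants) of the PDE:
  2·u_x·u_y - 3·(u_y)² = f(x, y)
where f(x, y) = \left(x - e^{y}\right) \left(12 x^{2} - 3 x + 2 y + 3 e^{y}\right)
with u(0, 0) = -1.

Substitute the ansatz u = A x^{3} + B x y + C e^{y} into the left-hand side.
Derivatives of the ansatz:
  u_x = 3 A x^{2} + B y
  u_y = B x + C e^{y}
Term by term:
  2·u_x·u_y = 6 A B x^{3} + 6 A C x^{2} e^{y} + 2 B^{2} x y + 2 B C y e^{y}
  -3·(u_y)² = - 3 B^{2} x^{2} - 6 B C x e^{y} - 3 C^{2} e^{2 y}
So the left-hand side equals
  6 A B x^{3} + 6 A C x^{2} e^{y} - 3 B^{2} x^{2} + 2 B^{2} x y - 6 B C x e^{y} + 2 B C y e^{y} - 3 C^{2} e^{2 y}
This must equal f(x, y) identically; expanded, f = 12 x^{3} - 12 x^{2} e^{y} - 3 x^{2} + 2 x y + 6 x e^{y} - 2 y e^{y} - 3 e^{2 y}.
Matching coefficients of the independent functions:
  [x^{2}]:  - 3 B^{2} = -3
  [x^{3}]:  6 A B = 12
  [x y]:  2 B^{2} = 2
  [x e^{y}]:  - 6 B C = 6
  [x^{2} e^{y}]:  6 A C = -12
  [y e^{y}]:  2 B C = -2
  [e^{2 y}]:  - 3 C^{2} = -3
These equations allow (A, B, C) = (-2, -1, 1) or (2, 1, -1).
Impose the point condition(s):
  u(0, 0) = -1  ⟹  C = -1
Only A = 2, B = 1, C = -1 satisfies everything.
Hence u(x, y) = 2 x^{3} + x y - e^{y}.

Answer: u(x, y) = 2 x^{3} + x y - e^{y}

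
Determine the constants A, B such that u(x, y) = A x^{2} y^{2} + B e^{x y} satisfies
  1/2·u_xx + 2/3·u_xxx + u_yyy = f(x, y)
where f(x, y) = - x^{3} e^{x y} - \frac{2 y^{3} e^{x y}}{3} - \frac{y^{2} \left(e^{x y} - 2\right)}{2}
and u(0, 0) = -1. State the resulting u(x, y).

Substitute the ansatz u = A x^{2} y^{2} + B e^{x y} into the left-hand side.
Derivatives of the ansatz:
  u_xx = 2 A y^{2} + B y^{2} e^{x y}
  u_xxx = B y^{3} e^{x y}
  u_yyy = B x^{3} e^{x y}
Term by term:
  1/2·u_xx = A y^{2} + \frac{B y^{2} e^{x y}}{2}
  2/3·u_xxx = \frac{2 B y^{3} e^{x y}}{3}
  u_yyy = B x^{3} e^{x y}
So the left-hand side equals
  A y^{2} + B x^{3} e^{x y} + \frac{2 B y^{3} e^{x y}}{3} + \frac{B y^{2} e^{x y}}{2}
This must equal f(x, y) identically; expanded, f = - x^{3} e^{x y} - \frac{2 y^{3} e^{x y}}{3} - \frac{y^{2} e^{x y}}{2} + y^{2}.
Matching coefficients of the independent functions:
  [y^{2}]:  A = 1
  [x^{3} e^{x y}]:  B = -1
  [y^{2} e^{x y}]:  \frac{B}{2} = - \frac{1}{2}
  [y^{3} e^{x y}]:  \frac{2 B}{3} = - \frac{2}{3}
Solving: A = 1, B = -1.
Check against the point condition:
  u(0, 0) = -1  ⟹  B = -1  ✓
Hence u(x, y) = x^{2} y^{2} - e^{x y}.

Answer: u(x, y) = x^{2} y^{2} - e^{x y}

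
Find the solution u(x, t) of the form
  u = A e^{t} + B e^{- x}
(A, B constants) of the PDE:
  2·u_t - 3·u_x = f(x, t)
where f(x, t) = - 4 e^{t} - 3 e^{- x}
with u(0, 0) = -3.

Substitute the ansatz u = A e^{t} + B e^{- x} into the left-hand side.
Derivatives of the ansatz:
  u_t = A e^{t}
  u_x = - B e^{- x}
Term by term:
  2·u_t = 2 A e^{t}
  -3·u_x = 3 B e^{- x}
So the left-hand side equals
  2 A e^{t} + 3 B e^{- x}
This must equal f(x, t) = - 4 e^{t} - 3 e^{- x} identically.
Matching coefficients of the independent functions:
  [e^{t}]:  2 A = -4
  [e^{- x}]:  3 B = -3
Solving: A = -2, B = -1.
Check against the point condition:
  u(0, 0) = -3  ⟹  A + B = -3  ✓
Hence u(x, t) = - 2 e^{t} - e^{- x}.

Answer: u(x, t) = - 2 e^{t} - e^{- x}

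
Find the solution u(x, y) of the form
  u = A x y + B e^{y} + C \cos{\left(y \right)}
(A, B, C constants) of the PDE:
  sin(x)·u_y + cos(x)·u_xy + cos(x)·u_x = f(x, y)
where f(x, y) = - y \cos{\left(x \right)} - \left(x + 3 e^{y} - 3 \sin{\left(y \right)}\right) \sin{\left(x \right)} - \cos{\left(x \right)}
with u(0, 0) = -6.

Answer: u(x, y) = - x y - 3 e^{y} - 3 \cos{\left(y \right)}

Derivation:
Substitute the ansatz u = A x y + B e^{y} + C \cos{\left(y \right)} into the left-hand side.
Derivatives of the ansatz:
  u_y = A x + B e^{y} - C \sin{\left(y \right)}
  u_xy = A
  u_x = A y
Term by term:
  sin(x)·u_y = A x \sin{\left(x \right)} + B e^{y} \sin{\left(x \right)} - C \sin{\left(x \right)} \sin{\left(y \right)}
  cos(x)·u_xy = A \cos{\left(x \right)}
  cos(x)·u_x = A y \cos{\left(x \right)}
So the left-hand side equals
  A x \sin{\left(x \right)} + A y \cos{\left(x \right)} + A \cos{\left(x \right)} + B e^{y} \sin{\left(x \right)} - C \sin{\left(x \right)} \sin{\left(y \right)}
This must equal f(x, y) identically; expanded, f = - x \sin{\left(x \right)} - y \cos{\left(x \right)} - 3 e^{y} \sin{\left(x \right)} + 3 \sin{\left(x \right)} \sin{\left(y \right)} - \cos{\left(x \right)}.
Matching coefficients of the independent functions:
  [x \sin{\left(x \right)}, y \cos{\left(x \right)}, \cos{\left(x \right)}]:  A = -1
  [e^{y} \sin{\left(x \right)}]:  B = -3
  [\sin{\left(x \right)} \sin{\left(y \right)}]:  - C = 3
Solving: A = -1, B = -3, C = -3.
Check against the point condition:
  u(0, 0) = -6  ⟹  B + C = -6  ✓
Hence u(x, y) = - x y - 3 e^{y} - 3 \cos{\left(y \right)}.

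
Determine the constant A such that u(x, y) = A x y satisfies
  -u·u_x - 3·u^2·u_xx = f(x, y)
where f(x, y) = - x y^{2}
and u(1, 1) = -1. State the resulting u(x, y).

Answer: u(x, y) = - x y

Derivation:
Substitute the ansatz u = A x y into the left-hand side.
Derivatives of the ansatz:
  u_x = A y
  u_xx = 0
Term by term:
  -u·u_x = - A^{2} x y^{2}
  -3·u^2·u_xx = 0
So the left-hand side equals
  - A^{2} x y^{2}
This must equal f(x, y) = - x y^{2} identically.
Matching coefficients of the independent functions:
  [x y^{2}]:  - A^{2} = -1
These equations allow (A) = (-1) or (1).
Impose the point condition(s):
  u(1, 1) = -1  ⟹  A = -1
Only A = -1 satisfies everything.
Hence u(x, y) = - x y.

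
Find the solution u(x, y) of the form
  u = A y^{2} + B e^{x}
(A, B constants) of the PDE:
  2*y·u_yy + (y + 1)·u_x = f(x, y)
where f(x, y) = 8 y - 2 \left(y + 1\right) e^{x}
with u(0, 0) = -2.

Substitute the ansatz u = A y^{2} + B e^{x} into the left-hand side.
Derivatives of the ansatz:
  u_yy = 2 A
  u_x = B e^{x}
Term by term:
  2*y·u_yy = 4 A y
  (y + 1)·u_x = B y e^{x} + B e^{x}
So the left-hand side equals
  4 A y + B y e^{x} + B e^{x}
This must equal f(x, y) identically; expanded, f = - 2 y e^{x} + 8 y - 2 e^{x}.
Matching coefficients of the independent functions:
  [y]:  4 A = 8
  [y e^{x}, e^{x}]:  B = -2
Solving: A = 2, B = -2.
Check against the point condition:
  u(0, 0) = -2  ⟹  B = -2  ✓
Hence u(x, y) = 2 y^{2} - 2 e^{x}.

Answer: u(x, y) = 2 y^{2} - 2 e^{x}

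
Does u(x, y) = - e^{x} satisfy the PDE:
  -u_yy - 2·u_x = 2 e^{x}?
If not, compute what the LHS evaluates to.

Evaluate each term of the left-hand side for u = - e^{x}.
Derivatives:
  u_yy = 0
  u_x = - e^{x}
Terms:
  -u_yy = 0
  -2·u_x = 2 e^{x}
Sum: LHS = 2 e^{x}
This is exactly the given right-hand side, so u is a solution.

Answer: Yes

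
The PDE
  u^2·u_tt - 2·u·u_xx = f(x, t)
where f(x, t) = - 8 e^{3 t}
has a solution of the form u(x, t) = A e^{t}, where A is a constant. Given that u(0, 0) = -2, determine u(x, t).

Substitute the ansatz u = A e^{t} into the left-hand side.
Derivatives of the ansatz:
  u_tt = A e^{t}
  u_xx = 0
Term by term:
  u^2·u_tt = A^{3} e^{3 t}
  -2·u·u_xx = 0
So the left-hand side equals
  A^{3} e^{3 t}
This must equal f(x, t) = - 8 e^{3 t} identically.
Matching coefficients of the independent functions:
  [e^{3 t}]:  A^{3} = -8
Solving: A = -2.
Check against the point condition:
  u(0, 0) = -2  ⟹  A = -2  ✓
Hence u(x, t) = - 2 e^{t}.

Answer: u(x, t) = - 2 e^{t}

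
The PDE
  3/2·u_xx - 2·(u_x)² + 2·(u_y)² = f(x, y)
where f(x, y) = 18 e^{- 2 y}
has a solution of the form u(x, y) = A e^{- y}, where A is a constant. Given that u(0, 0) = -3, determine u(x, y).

Answer: u(x, y) = - 3 e^{- y}

Derivation:
Substitute the ansatz u = A e^{- y} into the left-hand side.
Derivatives of the ansatz:
  u_xx = 0
  u_x = 0
  u_y = - A e^{- y}
Term by term:
  3/2·u_xx = 0
  -2·(u_x)² = 0
  2·(u_y)² = 2 A^{2} e^{- 2 y}
So the left-hand side equals
  2 A^{2} e^{- 2 y}
This must equal f(x, y) = 18 e^{- 2 y} identically.
Matching coefficients of the independent functions:
  [e^{- 2 y}]:  2 A^{2} = 18
These equations allow (A) = (-3) or (3).
Impose the point condition(s):
  u(0, 0) = -3  ⟹  A = -3
Only A = -3 satisfies everything.
Hence u(x, y) = - 3 e^{- y}.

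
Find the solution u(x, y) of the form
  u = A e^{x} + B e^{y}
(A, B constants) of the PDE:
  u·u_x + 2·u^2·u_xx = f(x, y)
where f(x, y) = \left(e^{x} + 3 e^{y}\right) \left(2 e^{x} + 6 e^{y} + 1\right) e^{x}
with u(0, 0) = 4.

Substitute the ansatz u = A e^{x} + B e^{y} into the left-hand side.
Derivatives of the ansatz:
  u_x = A e^{x}
  u_xx = A e^{x}
Term by term:
  u·u_x = A^{2} e^{2 x} + A B e^{x} e^{y}
  2·u^2·u_xx = 2 A^{3} e^{3 x} + 4 A^{2} B e^{2 x} e^{y} + 2 A B^{2} e^{x} e^{2 y}
So the left-hand side equals
  2 A^{3} e^{3 x} + 4 A^{2} B e^{2 x} e^{y} + A^{2} e^{2 x} + 2 A B^{2} e^{x} e^{2 y} + A B e^{x} e^{y}
This must equal f(x, y) identically; expanded, f = 2 e^{3 x} + 12 e^{2 x} e^{y} + e^{2 x} + 18 e^{x} e^{2 y} + 3 e^{x} e^{y}.
Matching coefficients of the independent functions:
  [e^{x} e^{y}]:  A B = 3
  [e^{x} e^{2 y}]:  2 A B^{2} = 18
  [e^{2 x} e^{y}]:  4 A^{2} B = 12
  [e^{2 x}]:  A^{2} = 1
  [e^{3 x}]:  2 A^{3} = 2
Solving: A = 1, B = 3.
Check against the point condition:
  u(0, 0) = 4  ⟹  A + B = 4  ✓
Hence u(x, y) = e^{x} + 3 e^{y}.

Answer: u(x, y) = e^{x} + 3 e^{y}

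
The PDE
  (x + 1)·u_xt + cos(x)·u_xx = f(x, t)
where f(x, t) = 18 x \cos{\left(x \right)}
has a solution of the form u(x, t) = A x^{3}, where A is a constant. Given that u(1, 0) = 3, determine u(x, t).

Substitute the ansatz u = A x^{3} into the left-hand side.
Derivatives of the ansatz:
  u_xt = 0
  u_xx = 6 A x
Term by term:
  (x + 1)·u_xt = 0
  cos(x)·u_xx = 6 A x \cos{\left(x \right)}
So the left-hand side equals
  6 A x \cos{\left(x \right)}
This must equal f(x, t) = 18 x \cos{\left(x \right)} identically.
Matching coefficients of the independent functions:
  [x \cos{\left(x \right)}]:  6 A = 18
Solving: A = 3.
Check against the point condition:
  u(1, 0) = 3  ⟹  A = 3  ✓
Hence u(x, t) = 3 x^{3}.

Answer: u(x, t) = 3 x^{3}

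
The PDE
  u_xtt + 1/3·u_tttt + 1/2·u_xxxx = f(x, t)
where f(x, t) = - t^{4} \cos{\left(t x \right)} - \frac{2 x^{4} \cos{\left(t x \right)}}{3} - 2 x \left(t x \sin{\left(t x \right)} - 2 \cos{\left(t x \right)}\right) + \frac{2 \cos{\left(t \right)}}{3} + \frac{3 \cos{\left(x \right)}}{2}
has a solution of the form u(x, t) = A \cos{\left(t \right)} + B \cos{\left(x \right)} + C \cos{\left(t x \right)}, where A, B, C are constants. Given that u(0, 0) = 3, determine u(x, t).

Substitute the ansatz u = A \cos{\left(t \right)} + B \cos{\left(x \right)} + C \cos{\left(t x \right)} into the left-hand side.
Derivatives of the ansatz:
  u_xtt = C t x^{2} \sin{\left(t x \right)} - 2 C x \cos{\left(t x \right)}
  u_tttt = A \cos{\left(t \right)} + C x^{4} \cos{\left(t x \right)}
  u_xxxx = B \cos{\left(x \right)} + C t^{4} \cos{\left(t x \right)}
Term by term:
  u_xtt = C t x^{2} \sin{\left(t x \right)} - 2 C x \cos{\left(t x \right)}
  1/3·u_tttt = \frac{A \cos{\left(t \right)}}{3} + \frac{C x^{4} \cos{\left(t x \right)}}{3}
  1/2·u_xxxx = \frac{B \cos{\left(x \right)}}{2} + \frac{C t^{4} \cos{\left(t x \right)}}{2}
So the left-hand side equals
  \frac{A \cos{\left(t \right)}}{3} + \frac{B \cos{\left(x \right)}}{2} + \frac{C t^{4} \cos{\left(t x \right)}}{2} + C t x^{2} \sin{\left(t x \right)} + \frac{C x^{4} \cos{\left(t x \right)}}{3} - 2 C x \cos{\left(t x \right)}
This must equal f(x, t) identically; expanded, f = - t^{4} \cos{\left(t x \right)} - 2 t x^{2} \sin{\left(t x \right)} - \frac{2 x^{4} \cos{\left(t x \right)}}{3} + 4 x \cos{\left(t x \right)} + \frac{2 \cos{\left(t \right)}}{3} + \frac{3 \cos{\left(x \right)}}{2}.
Matching coefficients of the independent functions:
  [t^{4} \cos{\left(t x \right)}]:  \frac{C}{2} = -1
  [x \cos{\left(t x \right)}]:  - 2 C = 4
  [x^{4} \cos{\left(t x \right)}]:  \frac{C}{3} = - \frac{2}{3}
  [t x^{2} \sin{\left(t x \right)}]:  C = -2
  [\cos{\left(t \right)}]:  \frac{A}{3} = \frac{2}{3}
  [\cos{\left(x \right)}]:  \frac{B}{2} = \frac{3}{2}
Solving: A = 2, B = 3, C = -2.
Check against the point condition:
  u(0, 0) = 3  ⟹  A + B + C = 3  ✓
Hence u(x, t) = 2 \cos{\left(t \right)} + 3 \cos{\left(x \right)} - 2 \cos{\left(t x \right)}.

Answer: u(x, t) = 2 \cos{\left(t \right)} + 3 \cos{\left(x \right)} - 2 \cos{\left(t x \right)}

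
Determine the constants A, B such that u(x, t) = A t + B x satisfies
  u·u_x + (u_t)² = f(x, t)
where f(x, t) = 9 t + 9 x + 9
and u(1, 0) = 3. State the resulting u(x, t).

Substitute the ansatz u = A t + B x into the left-hand side.
Derivatives of the ansatz:
  u_x = B
  u_t = A
Term by term:
  u·u_x = A B t + B^{2} x
  (u_t)² = A^{2}
So the left-hand side equals
  A^{2} + A B t + B^{2} x
This must equal f(x, t) = 9 t + 9 x + 9 identically.
Matching coefficients of the independent functions:
  [constant term]:  A^{2} = 9
  [t]:  A B = 9
  [x]:  B^{2} = 9
These equations allow (A, B) = (-3, -3) or (3, 3).
Impose the point condition(s):
  u(1, 0) = 3  ⟹  B = 3
Only A = 3, B = 3 satisfies everything.
Hence u(x, t) = 3 t + 3 x.

Answer: u(x, t) = 3 t + 3 x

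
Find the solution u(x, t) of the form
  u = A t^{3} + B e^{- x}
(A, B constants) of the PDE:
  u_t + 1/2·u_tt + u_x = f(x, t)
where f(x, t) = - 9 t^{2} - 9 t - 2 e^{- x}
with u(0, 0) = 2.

Substitute the ansatz u = A t^{3} + B e^{- x} into the left-hand side.
Derivatives of the ansatz:
  u_t = 3 A t^{2}
  u_tt = 6 A t
  u_x = - B e^{- x}
Term by term:
  u_t = 3 A t^{2}
  1/2·u_tt = 3 A t
  u_x = - B e^{- x}
So the left-hand side equals
  3 A t^{2} + 3 A t - B e^{- x}
This must equal f(x, t) = - 9 t^{2} - 9 t - 2 e^{- x} identically.
Matching coefficients of the independent functions:
  [t, t^{2}]:  3 A = -9
  [e^{- x}]:  - B = -2
Solving: A = -3, B = 2.
Check against the point condition:
  u(0, 0) = 2  ⟹  B = 2  ✓
Hence u(x, t) = - 3 t^{3} + 2 e^{- x}.

Answer: u(x, t) = - 3 t^{3} + 2 e^{- x}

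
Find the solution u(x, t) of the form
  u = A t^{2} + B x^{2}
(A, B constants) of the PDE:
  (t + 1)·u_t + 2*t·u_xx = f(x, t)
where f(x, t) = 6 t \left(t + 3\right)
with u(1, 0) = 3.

Substitute the ansatz u = A t^{2} + B x^{2} into the left-hand side.
Derivatives of the ansatz:
  u_t = 2 A t
  u_xx = 2 B
Term by term:
  (t + 1)·u_t = 2 A t^{2} + 2 A t
  2*t·u_xx = 4 B t
So the left-hand side equals
  2 A t^{2} + 2 A t + 4 B t
This must equal f(x, t) identically; expanded, f = 6 t^{2} + 18 t.
Matching coefficients of the independent functions:
  [t]:  2 A + 4 B = 18
  [t^{2}]:  2 A = 6
Solving: A = 3, B = 3.
Check against the point condition:
  u(1, 0) = 3  ⟹  B = 3  ✓
Hence u(x, t) = 3 t^{2} + 3 x^{2}.

Answer: u(x, t) = 3 t^{2} + 3 x^{2}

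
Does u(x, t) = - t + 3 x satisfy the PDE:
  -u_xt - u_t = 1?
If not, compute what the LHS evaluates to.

Evaluate each term of the left-hand side for u = - t + 3 x.
Derivatives:
  u_xt = 0
  u_t = -1
Terms:
  -u_xt = 0
  -u_t = 1
Sum: LHS = 1
This is exactly the given right-hand side, so u is a solution.

Answer: Yes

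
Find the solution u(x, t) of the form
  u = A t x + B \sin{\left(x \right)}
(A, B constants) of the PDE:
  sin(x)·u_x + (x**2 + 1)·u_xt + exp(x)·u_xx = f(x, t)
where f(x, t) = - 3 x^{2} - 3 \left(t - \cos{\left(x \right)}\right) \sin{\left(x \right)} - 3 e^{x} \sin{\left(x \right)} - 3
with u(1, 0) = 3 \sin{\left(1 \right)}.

Substitute the ansatz u = A t x + B \sin{\left(x \right)} into the left-hand side.
Derivatives of the ansatz:
  u_x = A t + B \cos{\left(x \right)}
  u_xt = A
  u_xx = - B \sin{\left(x \right)}
Term by term:
  sin(x)·u_x = A t \sin{\left(x \right)} + B \sin{\left(x \right)} \cos{\left(x \right)}
  (x**2 + 1)·u_xt = A x^{2} + A
  exp(x)·u_xx = - B e^{x} \sin{\left(x \right)}
So the left-hand side equals
  A t \sin{\left(x \right)} + A x^{2} + A - B e^{x} \sin{\left(x \right)} + B \sin{\left(x \right)} \cos{\left(x \right)}
This must equal f(x, t) identically; expanded, f = - 3 t \sin{\left(x \right)} - 3 x^{2} - 3 e^{x} \sin{\left(x \right)} + 3 \sin{\left(x \right)} \cos{\left(x \right)} - 3.
Matching coefficients of the independent functions:
  [constant term, x^{2}, t \sin{\left(x \right)}]:  A = -3
  [e^{x} \sin{\left(x \right)}]:  - B = -3
  [\sin{\left(x \right)} \cos{\left(x \right)}]:  B = 3
Solving: A = -3, B = 3.
Check against the point condition:
  u(1, 0) = 3 \sin{\left(1 \right)}  ⟹  B \sin{\left(1 \right)} = 3 \sin{\left(1 \right)}  ✓
Hence u(x, t) = - 3 t x + 3 \sin{\left(x \right)}.

Answer: u(x, t) = - 3 t x + 3 \sin{\left(x \right)}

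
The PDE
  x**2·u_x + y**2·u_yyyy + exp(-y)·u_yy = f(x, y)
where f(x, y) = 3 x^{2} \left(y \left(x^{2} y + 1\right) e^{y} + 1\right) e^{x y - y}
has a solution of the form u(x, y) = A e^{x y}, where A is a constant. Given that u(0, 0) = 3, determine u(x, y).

Substitute the ansatz u = A e^{x y} into the left-hand side.
Derivatives of the ansatz:
  u_x = A y e^{x y}
  u_yyyy = A x^{4} e^{x y}
  u_yy = A x^{2} e^{x y}
Term by term:
  x**2·u_x = A x^{2} y e^{x y}
  y**2·u_yyyy = A x^{4} y^{2} e^{x y}
  exp(-y)·u_yy = A x^{2} e^{- y} e^{x y}
So the left-hand side equals
  A x^{4} y^{2} e^{x y} + A x^{2} y e^{x y} + A x^{2} e^{- y} e^{x y}
This must equal f(x, y) identically; expanded, f = 3 x^{4} y^{2} e^{x y} + 3 x^{2} y e^{x y} + 3 x^{2} e^{- y} e^{x y}.
Matching coefficients of the independent functions:
  [x^{2} y e^{x y}, x^{2} e^{- y} e^{x y}, x^{4} y^{2} e^{x y}]:  A = 3
Solving: A = 3.
Check against the point condition:
  u(0, 0) = 3  ⟹  A = 3  ✓
Hence u(x, y) = 3 e^{x y}.

Answer: u(x, y) = 3 e^{x y}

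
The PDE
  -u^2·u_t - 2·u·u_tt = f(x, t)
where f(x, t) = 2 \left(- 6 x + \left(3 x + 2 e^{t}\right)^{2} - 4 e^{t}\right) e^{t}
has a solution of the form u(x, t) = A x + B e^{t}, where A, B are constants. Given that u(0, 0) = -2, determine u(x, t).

Substitute the ansatz u = A x + B e^{t} into the left-hand side.
Derivatives of the ansatz:
  u_t = B e^{t}
  u_tt = B e^{t}
Term by term:
  -u^2·u_t = - A^{2} B x^{2} e^{t} - 2 A B^{2} x e^{2 t} - B^{3} e^{3 t}
  -2·u·u_tt = - 2 A B x e^{t} - 2 B^{2} e^{2 t}
So the left-hand side equals
  - A^{2} B x^{2} e^{t} - 2 A B^{2} x e^{2 t} - 2 A B x e^{t} - B^{3} e^{3 t} - 2 B^{2} e^{2 t}
This must equal f(x, t) identically; expanded, f = 18 x^{2} e^{t} + 24 x e^{2 t} - 12 x e^{t} + 8 e^{3 t} - 8 e^{2 t}.
Matching coefficients of the independent functions:
  [x e^{t}]:  - 2 A B = -12
  [x e^{2 t}]:  - 2 A B^{2} = 24
  [x^{2} e^{t}]:  - A^{2} B = 18
  [e^{2 t}]:  - 2 B^{2} = -8
  [e^{3 t}]:  - B^{3} = 8
Solving: A = -3, B = -2.
Check against the point condition:
  u(0, 0) = -2  ⟹  B = -2  ✓
Hence u(x, t) = - 3 x - 2 e^{t}.

Answer: u(x, t) = - 3 x - 2 e^{t}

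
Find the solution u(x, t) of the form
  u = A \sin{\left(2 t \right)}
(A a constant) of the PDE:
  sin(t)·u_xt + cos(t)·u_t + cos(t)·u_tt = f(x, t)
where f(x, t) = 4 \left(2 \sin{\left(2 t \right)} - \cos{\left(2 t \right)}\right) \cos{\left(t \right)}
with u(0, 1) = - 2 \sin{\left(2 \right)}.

Substitute the ansatz u = A \sin{\left(2 t \right)} into the left-hand side.
Derivatives of the ansatz:
  u_xt = 0
  u_t = 2 A \cos{\left(2 t \right)}
  u_tt = - 4 A \sin{\left(2 t \right)}
Term by term:
  sin(t)·u_xt = 0
  cos(t)·u_t = 2 A \cos{\left(t \right)} \cos{\left(2 t \right)}
  cos(t)·u_tt = - 4 A \sin{\left(2 t \right)} \cos{\left(t \right)}
So the left-hand side equals
  - 4 A \sin{\left(2 t \right)} \cos{\left(t \right)} + 2 A \cos{\left(t \right)} \cos{\left(2 t \right)}
This must equal f(x, t) identically; expanded, f = 8 \sin{\left(2 t \right)} \cos{\left(t \right)} - 4 \cos{\left(t \right)} \cos{\left(2 t \right)}.
Matching coefficients of the independent functions:
  [\sin{\left(2 t \right)} \cos{\left(t \right)}]:  - 4 A = 8
  [\cos{\left(t \right)} \cos{\left(2 t \right)}]:  2 A = -4
Solving: A = -2.
Check against the point condition:
  u(0, 1) = - 2 \sin{\left(2 \right)}  ⟹  A \sin{\left(2 \right)} = - 2 \sin{\left(2 \right)}  ✓
Hence u(x, t) = - 2 \sin{\left(2 t \right)}.

Answer: u(x, t) = - 2 \sin{\left(2 t \right)}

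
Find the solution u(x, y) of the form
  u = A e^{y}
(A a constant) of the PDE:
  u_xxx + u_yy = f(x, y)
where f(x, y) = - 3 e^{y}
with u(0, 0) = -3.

Substitute the ansatz u = A e^{y} into the left-hand side.
Derivatives of the ansatz:
  u_xxx = 0
  u_yy = A e^{y}
Term by term:
  u_xxx = 0
  u_yy = A e^{y}
So the left-hand side equals
  A e^{y}
This must equal f(x, y) = - 3 e^{y} identically.
Matching coefficients of the independent functions:
  [e^{y}]:  A = -3
Solving: A = -3.
Check against the point condition:
  u(0, 0) = -3  ⟹  A = -3  ✓
Hence u(x, y) = - 3 e^{y}.

Answer: u(x, y) = - 3 e^{y}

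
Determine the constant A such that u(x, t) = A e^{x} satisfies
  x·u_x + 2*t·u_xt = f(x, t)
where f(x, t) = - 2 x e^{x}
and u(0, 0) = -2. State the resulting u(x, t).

Substitute the ansatz u = A e^{x} into the left-hand side.
Derivatives of the ansatz:
  u_x = A e^{x}
  u_xt = 0
Term by term:
  x·u_x = A x e^{x}
  2*t·u_xt = 0
So the left-hand side equals
  A x e^{x}
This must equal f(x, t) = - 2 x e^{x} identically.
Matching coefficients of the independent functions:
  [x e^{x}]:  A = -2
Solving: A = -2.
Check against the point condition:
  u(0, 0) = -2  ⟹  A = -2  ✓
Hence u(x, t) = - 2 e^{x}.

Answer: u(x, t) = - 2 e^{x}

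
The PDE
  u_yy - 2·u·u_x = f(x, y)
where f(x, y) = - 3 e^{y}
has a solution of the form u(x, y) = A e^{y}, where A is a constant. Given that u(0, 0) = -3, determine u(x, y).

Substitute the ansatz u = A e^{y} into the left-hand side.
Derivatives of the ansatz:
  u_yy = A e^{y}
  u_x = 0
Term by term:
  u_yy = A e^{y}
  -2·u·u_x = 0
So the left-hand side equals
  A e^{y}
This must equal f(x, y) = - 3 e^{y} identically.
Matching coefficients of the independent functions:
  [e^{y}]:  A = -3
Solving: A = -3.
Check against the point condition:
  u(0, 0) = -3  ⟹  A = -3  ✓
Hence u(x, y) = - 3 e^{y}.

Answer: u(x, y) = - 3 e^{y}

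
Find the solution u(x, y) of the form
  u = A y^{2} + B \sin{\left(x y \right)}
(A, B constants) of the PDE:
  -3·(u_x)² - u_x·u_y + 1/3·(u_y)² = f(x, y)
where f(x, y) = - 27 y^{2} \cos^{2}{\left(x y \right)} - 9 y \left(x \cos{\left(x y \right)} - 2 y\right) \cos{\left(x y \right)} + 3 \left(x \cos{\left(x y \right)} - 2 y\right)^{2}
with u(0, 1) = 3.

Substitute the ansatz u = A y^{2} + B \sin{\left(x y \right)} into the left-hand side.
Derivatives of the ansatz:
  u_x = B y \cos{\left(x y \right)}
  u_y = 2 A y + B x \cos{\left(x y \right)}
Term by term:
  -3·(u_x)² = - 3 B^{2} y^{2} \cos^{2}{\left(x y \right)}
  -u_x·u_y = - 2 A B y^{2} \cos{\left(x y \right)} - B^{2} x y \cos^{2}{\left(x y \right)}
  1/3·(u_y)² = \frac{4 A^{2} y^{2}}{3} + \frac{4 A B x y \cos{\left(x y \right)}}{3} + \frac{B^{2} x^{2} \cos^{2}{\left(x y \right)}}{3}
So the left-hand side equals
  \frac{4 A^{2} y^{2}}{3} + \frac{4 A B x y \cos{\left(x y \right)}}{3} - 2 A B y^{2} \cos{\left(x y \right)} + \frac{B^{2} x^{2} \cos^{2}{\left(x y \right)}}{3} - B^{2} x y \cos^{2}{\left(x y \right)} - 3 B^{2} y^{2} \cos^{2}{\left(x y \right)}
This must equal f(x, y) identically; expanded, f = 3 x^{2} \cos^{2}{\left(x y \right)} - 9 x y \cos^{2}{\left(x y \right)} - 12 x y \cos{\left(x y \right)} - 27 y^{2} \cos^{2}{\left(x y \right)} + 18 y^{2} \cos{\left(x y \right)} + 12 y^{2}.
Matching coefficients of the independent functions:
  [y^{2}]:  \frac{4 A^{2}}{3} = 12
  [x^{2} \cos^{2}{\left(x y \right)}]:  \frac{B^{2}}{3} = 3
  [y^{2} \cos{\left(x y \right)}]:  - 2 A B = 18
  [y^{2} \cos^{2}{\left(x y \right)}]:  - 3 B^{2} = -27
  [x y \cos{\left(x y \right)}]:  \frac{4 A B}{3} = -12
  [x y \cos^{2}{\left(x y \right)}]:  - B^{2} = -9
These equations allow (A, B) = (-3, 3) or (3, -3).
Impose the point condition(s):
  u(0, 1) = 3  ⟹  A = 3
Only A = 3, B = -3 satisfies everything.
Hence u(x, y) = 3 y^{2} - 3 \sin{\left(x y \right)}.

Answer: u(x, y) = 3 y^{2} - 3 \sin{\left(x y \right)}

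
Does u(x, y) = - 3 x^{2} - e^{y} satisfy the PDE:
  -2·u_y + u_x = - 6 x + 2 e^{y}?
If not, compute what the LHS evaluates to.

Evaluate each term of the left-hand side for u = - 3 x^{2} - e^{y}.
Derivatives:
  u_y = - e^{y}
  u_x = - 6 x
Terms:
  -2·u_y = 2 e^{y}
  u_x = - 6 x
Sum: LHS = - 6 x + 2 e^{y}
This is exactly the given right-hand side, so u is a solution.

Answer: Yes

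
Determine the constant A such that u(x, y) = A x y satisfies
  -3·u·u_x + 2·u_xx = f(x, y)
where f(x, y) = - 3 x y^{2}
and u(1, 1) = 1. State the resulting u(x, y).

Substitute the ansatz u = A x y into the left-hand side.
Derivatives of the ansatz:
  u_x = A y
  u_xx = 0
Term by term:
  -3·u·u_x = - 3 A^{2} x y^{2}
  2·u_xx = 0
So the left-hand side equals
  - 3 A^{2} x y^{2}
This must equal f(x, y) = - 3 x y^{2} identically.
Matching coefficients of the independent functions:
  [x y^{2}]:  - 3 A^{2} = -3
These equations allow (A) = (-1) or (1).
Impose the point condition(s):
  u(1, 1) = 1  ⟹  A = 1
Only A = 1 satisfies everything.
Hence u(x, y) = x y.

Answer: u(x, y) = x y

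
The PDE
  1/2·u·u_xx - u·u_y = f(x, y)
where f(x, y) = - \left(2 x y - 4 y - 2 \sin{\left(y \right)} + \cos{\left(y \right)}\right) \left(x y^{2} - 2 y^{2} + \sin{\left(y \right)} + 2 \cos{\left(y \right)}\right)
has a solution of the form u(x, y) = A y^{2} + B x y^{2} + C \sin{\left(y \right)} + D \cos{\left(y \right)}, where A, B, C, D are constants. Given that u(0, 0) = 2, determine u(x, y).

Substitute the ansatz u = A y^{2} + B x y^{2} + C \sin{\left(y \right)} + D \cos{\left(y \right)} into the left-hand side.
Derivatives of the ansatz:
  u_xx = 0
  u_y = 2 A y + 2 B x y + C \cos{\left(y \right)} - D \sin{\left(y \right)}
Term by term:
  1/2·u·u_xx = 0
  -u·u_y = - 2 A^{2} y^{3} - 4 A B x y^{3} - A C y^{2} \cos{\left(y \right)} - 2 A C y \sin{\left(y \right)} + A D y^{2} \sin{\left(y \right)} - 2 A D y \cos{\left(y \right)} - 2 B^{2} x^{2} y^{3} - B C x y^{2} \cos{\left(y \right)} - 2 B C x y \sin{\left(y \right)} + B D x y^{2} \sin{\left(y \right)} - 2 B D x y \cos{\left(y \right)} - C^{2} \sin{\left(y \right)} \cos{\left(y \right)} + C D \sin^{2}{\left(y \right)} - C D \cos^{2}{\left(y \right)} + D^{2} \sin{\left(y \right)} \cos{\left(y \right)}
So the left-hand side equals
  - 2 A^{2} y^{3} - 4 A B x y^{3} - A C y^{2} \cos{\left(y \right)} - 2 A C y \sin{\left(y \right)} + A D y^{2} \sin{\left(y \right)} - 2 A D y \cos{\left(y \right)} - 2 B^{2} x^{2} y^{3} - B C x y^{2} \cos{\left(y \right)} - 2 B C x y \sin{\left(y \right)} + B D x y^{2} \sin{\left(y \right)} - 2 B D x y \cos{\left(y \right)} - C^{2} \sin{\left(y \right)} \cos{\left(y \right)} + C D \sin^{2}{\left(y \right)} - C D \cos^{2}{\left(y \right)} + D^{2} \sin{\left(y \right)} \cos{\left(y \right)}
This must equal f(x, y) identically; expanded, f = - 2 x^{2} y^{3} + 8 x y^{3} + 2 x y^{2} \sin{\left(y \right)} - x y^{2} \cos{\left(y \right)} - 2 x y \sin{\left(y \right)} - 4 x y \cos{\left(y \right)} - 8 y^{3} - 4 y^{2} \sin{\left(y \right)} + 2 y^{2} \cos{\left(y \right)} + 4 y \sin{\left(y \right)} + 8 y \cos{\left(y \right)} + 2 \sin^{2}{\left(y \right)} + 3 \sin{\left(y \right)} \cos{\left(y \right)} - 2 \cos^{2}{\left(y \right)}.
Matching coefficients of the independent functions:
  [y^{3}]:  - 2 A^{2} = -8
  [x y^{3}]:  - 4 A B = 8
  [x^{2} y^{3}]:  - 2 B^{2} = -2
  [y \sin{\left(y \right)}]:  - 2 A C = 4
  [y \cos{\left(y \right)}]:  - 2 A D = 8
  [y^{2} \sin{\left(y \right)}]:  A D = -4
  [y^{2} \cos{\left(y \right)}]:  - A C = 2
  [\sin{\left(y \right)} \cos{\left(y \right)}]:  - C^{2} + D^{2} = 3
  [x y \sin{\left(y \right)}]:  - 2 B C = -2
  [x y \cos{\left(y \right)}]:  - 2 B D = -4
  [x y^{2} \sin{\left(y \right)}]:  B D = 2
  [x y^{2} \cos{\left(y \right)}]:  - B C = -1
  [\sin^{2}{\left(y \right)}]:  C D = 2
  [\cos^{2}{\left(y \right)}]:  - C D = -2
These equations allow (A, B, C, D) = (-2, 1, 1, 2) or (2, -1, -1, -2).
Impose the point condition(s):
  u(0, 0) = 2  ⟹  D = 2
Only A = -2, B = 1, C = 1, D = 2 satisfies everything.
Hence u(x, y) = x y^{2} - 2 y^{2} + \sin{\left(y \right)} + 2 \cos{\left(y \right)}.

Answer: u(x, y) = x y^{2} - 2 y^{2} + \sin{\left(y \right)} + 2 \cos{\left(y \right)}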